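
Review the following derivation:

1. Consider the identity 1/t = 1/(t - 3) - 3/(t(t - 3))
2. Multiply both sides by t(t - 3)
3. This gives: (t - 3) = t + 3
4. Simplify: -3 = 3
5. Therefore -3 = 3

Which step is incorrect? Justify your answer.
Step 3: This gives: (t - 3) = t + 3

Step 3 makes a sign error when clearing denominators. Multiplying -3/(t(t - 3)) by t(t - 3) gives -3, not +3. The correct result is (t - 3) = t - 3, which is trivially true, not (t - 3) = t + 3. (Step 1 is a valid identity: 1/(t - 3) - 3/(t(t - 3)) = (t - 3)/(t(t - 3)) = 1/t.)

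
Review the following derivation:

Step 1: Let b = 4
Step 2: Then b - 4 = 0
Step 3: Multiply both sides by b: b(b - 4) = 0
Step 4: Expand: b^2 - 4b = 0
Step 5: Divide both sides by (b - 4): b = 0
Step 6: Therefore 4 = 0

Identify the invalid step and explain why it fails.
Step 5: Divide both sides by (b - 4): b = 0

Step 5 divides both sides by (b - 4). However, since b = 4, we have (b - 4) = 0. Division by zero is undefined, making this step invalid.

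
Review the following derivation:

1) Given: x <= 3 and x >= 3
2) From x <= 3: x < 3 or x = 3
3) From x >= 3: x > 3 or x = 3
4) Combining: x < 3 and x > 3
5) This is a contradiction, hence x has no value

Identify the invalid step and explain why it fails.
Step 4: Combining: x < 3 and x > 3

Step 4 incorrectly combines the conditions. From x <= 3 and x >= 3, the intersection is x = 3. The error treats the 'or' cases as 'and' requirements. The correct conclusion is that x = 3 is the unique solution, not that no solution exists.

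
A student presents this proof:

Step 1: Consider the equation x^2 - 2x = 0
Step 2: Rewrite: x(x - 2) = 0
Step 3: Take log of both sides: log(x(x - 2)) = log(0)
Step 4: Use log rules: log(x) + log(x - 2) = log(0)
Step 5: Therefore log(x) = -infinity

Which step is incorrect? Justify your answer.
Step 3: Take log of both sides: log(x(x - 2)) = log(0)

Step 3 takes the logarithm of both sides, resulting in log(0) on the right side. The logarithm is only defined for positive numbers; log(0) is undefined (approaches negative infinity). This operation is invalid.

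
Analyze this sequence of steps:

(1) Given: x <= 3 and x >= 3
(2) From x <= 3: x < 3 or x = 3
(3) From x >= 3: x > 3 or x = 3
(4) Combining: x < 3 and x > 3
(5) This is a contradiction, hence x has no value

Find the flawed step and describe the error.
Step 4: Combining: x < 3 and x > 3

Step 4 incorrectly combines the conditions. From x <= 3 and x >= 3, the intersection is x = 3. The error treats the 'or' cases as 'and' requirements. The correct conclusion is that x = 3 is the unique solution, not that no solution exists.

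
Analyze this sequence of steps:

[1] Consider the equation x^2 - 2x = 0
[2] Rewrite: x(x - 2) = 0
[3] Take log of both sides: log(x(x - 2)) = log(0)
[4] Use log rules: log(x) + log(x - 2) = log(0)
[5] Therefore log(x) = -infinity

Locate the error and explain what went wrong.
Step 3: Take log of both sides: log(x(x - 2)) = log(0)

Step 3 takes the logarithm of both sides, resulting in log(0) on the right side. The logarithm is only defined for positive numbers; log(0) is undefined (approaches negative infinity). This operation is invalid.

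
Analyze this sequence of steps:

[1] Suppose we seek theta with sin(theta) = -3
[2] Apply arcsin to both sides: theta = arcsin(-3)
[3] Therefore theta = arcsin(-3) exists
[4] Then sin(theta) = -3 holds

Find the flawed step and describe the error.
Step 2: Apply arcsin to both sides: theta = arcsin(-3)

Step 2 applies arcsin to -3. However, arcsin(x) is only defined for x in [-1, 1] because sin(theta) can only produce values in that range. Since |-3| > 1, arcsin(-3) is undefined. There is no angle whose sine equals -3.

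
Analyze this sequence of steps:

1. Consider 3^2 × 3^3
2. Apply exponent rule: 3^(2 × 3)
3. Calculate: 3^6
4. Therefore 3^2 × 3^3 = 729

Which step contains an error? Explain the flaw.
Step 2: Apply exponent rule: 3^(2 × 3)

Step 2 incorrectly states that a^b × a^c = a^(b×c). The correct rule is a^b × a^c = a^(b+c). The actual value is 3^2 × 3^3 = 3^5 = 243, not 3^6 = 729.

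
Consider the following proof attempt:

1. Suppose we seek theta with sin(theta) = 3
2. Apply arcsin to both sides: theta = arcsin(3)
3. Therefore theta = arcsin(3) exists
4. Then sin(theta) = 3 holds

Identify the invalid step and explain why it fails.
Step 2: Apply arcsin to both sides: theta = arcsin(3)

Step 2 applies arcsin to 3. However, arcsin(x) is only defined for x in [-1, 1] because sin(theta) can only produce values in that range. Since |3| > 1, arcsin(3) is undefined. There is no angle whose sine equals 3.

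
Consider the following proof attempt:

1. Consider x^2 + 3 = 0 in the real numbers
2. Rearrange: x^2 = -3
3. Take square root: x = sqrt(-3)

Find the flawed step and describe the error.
Step 3: Take square root: x = sqrt(-3)

Step 3 takes the square root of -3, which is negative. In the real number system, the square root of a negative number is undefined. The equation x^2 + 3 = 0 has no real solutions. Square roots of negative numbers only exist in the complex numbers.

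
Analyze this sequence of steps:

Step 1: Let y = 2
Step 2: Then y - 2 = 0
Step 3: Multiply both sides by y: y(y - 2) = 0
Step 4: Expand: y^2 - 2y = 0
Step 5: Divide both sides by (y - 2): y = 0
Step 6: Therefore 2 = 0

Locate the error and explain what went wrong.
Step 5: Divide both sides by (y - 2): y = 0

Step 5 divides both sides by (y - 2). However, since y = 2, we have (y - 2) = 0. Division by zero is undefined, making this step invalid.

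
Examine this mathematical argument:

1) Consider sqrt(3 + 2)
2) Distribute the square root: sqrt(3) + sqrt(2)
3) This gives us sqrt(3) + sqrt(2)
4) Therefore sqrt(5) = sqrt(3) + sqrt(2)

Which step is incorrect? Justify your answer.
Step 2: Distribute the square root: sqrt(3) + sqrt(2)

Step 2 incorrectly 'distributes' the square root over addition. The square root function does not distribute: sqrt(a + b) ≠ sqrt(a) + sqrt(b). In fact, sqrt(3 + 2) = sqrt(5) ≈ 2.2361, while sqrt(3) + sqrt(2) ≈ 3.1463.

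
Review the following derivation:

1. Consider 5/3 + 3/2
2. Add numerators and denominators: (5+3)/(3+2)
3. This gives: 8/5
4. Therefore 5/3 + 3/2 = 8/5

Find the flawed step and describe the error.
Step 2: Add numerators and denominators: (5+3)/(3+2)

Step 2 incorrectly adds fractions by separately adding numerators and denominators. This is wrong. The correct method requires a common denominator: 5/3 + 3/2 = (5×2 + 3×3)/(3×2) = 19/6 = 19/6. The method used gives 8/5, which is different.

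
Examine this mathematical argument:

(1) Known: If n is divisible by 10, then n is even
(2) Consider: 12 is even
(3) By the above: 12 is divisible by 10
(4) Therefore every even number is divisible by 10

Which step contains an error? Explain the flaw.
Step 3: By the above: 12 is divisible by 10

Step 3 commits the fallacy of affirming the consequent. The known fact 'divisible by 10 → even' does NOT imply 'even → divisible by 10'. That would be the converse, which is false. For example, 12 is even but 12 ÷ 10 = 1.20, which is not an integer.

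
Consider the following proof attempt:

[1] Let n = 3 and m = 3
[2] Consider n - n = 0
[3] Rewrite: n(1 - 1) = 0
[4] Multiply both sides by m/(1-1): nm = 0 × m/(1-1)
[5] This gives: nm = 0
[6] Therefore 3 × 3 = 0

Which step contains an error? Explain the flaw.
Step 4: Multiply both sides by m/(1-1): nm = 0 × m/(1-1)

Step 4 multiplies both sides by m/(1-1). However, 1-1 = 0, so this is multiplication by m/0, which is undefined. We cannot multiply by an undefined expression.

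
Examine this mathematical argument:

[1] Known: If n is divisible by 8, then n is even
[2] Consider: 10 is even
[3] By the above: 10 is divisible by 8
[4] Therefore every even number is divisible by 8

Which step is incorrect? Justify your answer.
Step 3: By the above: 10 is divisible by 8

Step 3 commits the fallacy of affirming the consequent. The known fact 'divisible by 8 → even' does NOT imply 'even → divisible by 8'. That would be the converse, which is false. For example, 10 is even but 10 ÷ 8 = 1.25, which is not an integer.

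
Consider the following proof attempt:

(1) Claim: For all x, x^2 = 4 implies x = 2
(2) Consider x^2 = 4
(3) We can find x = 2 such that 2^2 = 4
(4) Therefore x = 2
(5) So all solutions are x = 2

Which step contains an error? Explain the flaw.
Step 4: Therefore x = 2

Step 4 incorrectly concludes that x = 2 is the only solution. The proof shows that x = 2 is A solution (existence), but does not show it is the ONLY solution (uniqueness). In fact, x = -2 is also a solution since (-2)^2 = 4. Finding one solution doesn't prove there are no others.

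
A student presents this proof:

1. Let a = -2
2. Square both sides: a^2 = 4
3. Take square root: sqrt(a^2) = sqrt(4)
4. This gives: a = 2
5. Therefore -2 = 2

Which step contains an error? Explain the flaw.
Step 4: This gives: a = 2

Step 4 incorrectly states that sqrt(a^2) = a. The correct identity is sqrt(a^2) = |a|. Since a = -2 < 0, we have sqrt(a^2) = |-2| = 2, not a = -2.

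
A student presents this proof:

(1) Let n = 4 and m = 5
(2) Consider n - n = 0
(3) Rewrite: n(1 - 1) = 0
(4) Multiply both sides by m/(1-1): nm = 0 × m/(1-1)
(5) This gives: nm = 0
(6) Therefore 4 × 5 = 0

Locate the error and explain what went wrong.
Step 4: Multiply both sides by m/(1-1): nm = 0 × m/(1-1)

Step 4 multiplies both sides by m/(1-1). However, 1-1 = 0, so this is multiplication by m/0, which is undefined. We cannot multiply by an undefined expression.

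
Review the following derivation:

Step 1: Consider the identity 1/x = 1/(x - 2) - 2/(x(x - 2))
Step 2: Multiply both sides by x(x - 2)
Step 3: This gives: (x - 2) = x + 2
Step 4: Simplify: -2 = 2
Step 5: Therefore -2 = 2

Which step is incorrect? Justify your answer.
Step 3: This gives: (x - 2) = x + 2

Step 3 makes a sign error when clearing denominators. Multiplying -2/(x(x - 2)) by x(x - 2) gives -2, not +2. The correct result is (x - 2) = x - 2, which is trivially true, not (x - 2) = x + 2. (Step 1 is a valid identity: 1/(x - 2) - 2/(x(x - 2)) = (x - 2)/(x(x - 2)) = 1/x.)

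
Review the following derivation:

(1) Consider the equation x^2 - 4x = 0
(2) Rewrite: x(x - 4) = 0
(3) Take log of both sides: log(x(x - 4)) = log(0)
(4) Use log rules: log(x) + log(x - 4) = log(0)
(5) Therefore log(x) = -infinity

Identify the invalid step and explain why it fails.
Step 3: Take log of both sides: log(x(x - 4)) = log(0)

Step 3 takes the logarithm of both sides, resulting in log(0) on the right side. The logarithm is only defined for positive numbers; log(0) is undefined (approaches negative infinity). This operation is invalid.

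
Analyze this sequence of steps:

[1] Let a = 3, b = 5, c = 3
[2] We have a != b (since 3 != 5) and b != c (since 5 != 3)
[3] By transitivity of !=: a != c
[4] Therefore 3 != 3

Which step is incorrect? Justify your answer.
Step 3: By transitivity of !=: a != c

Step 3 incorrectly applies transitivity to the '!=' relation. Transitivity states: if a R b and b R c, then a R c. However, '!=' is not transitive. Counterexample: 3 != 5 and 5 != 3, but 3 = 3 (both equal 3). Transitivity holds for relations like <, <=, =, but not for !=.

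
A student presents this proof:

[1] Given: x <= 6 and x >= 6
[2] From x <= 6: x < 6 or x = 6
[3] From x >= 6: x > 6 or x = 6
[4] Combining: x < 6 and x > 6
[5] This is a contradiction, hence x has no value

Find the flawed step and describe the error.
Step 4: Combining: x < 6 and x > 6

Step 4 incorrectly combines the conditions. From x <= 6 and x >= 6, the intersection is x = 6. The error treats the 'or' cases as 'and' requirements. The correct conclusion is that x = 6 is the unique solution, not that no solution exists.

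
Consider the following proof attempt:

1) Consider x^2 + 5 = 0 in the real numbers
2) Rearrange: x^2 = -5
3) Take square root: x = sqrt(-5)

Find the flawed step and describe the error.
Step 3: Take square root: x = sqrt(-5)

Step 3 takes the square root of -5, which is negative. In the real number system, the square root of a negative number is undefined. The equation x^2 + 5 = 0 has no real solutions. Square roots of negative numbers only exist in the complex numbers.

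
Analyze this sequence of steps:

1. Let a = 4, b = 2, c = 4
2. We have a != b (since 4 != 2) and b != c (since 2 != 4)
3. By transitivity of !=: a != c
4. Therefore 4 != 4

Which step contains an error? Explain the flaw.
Step 3: By transitivity of !=: a != c

Step 3 incorrectly applies transitivity to the '!=' relation. Transitivity states: if a R b and b R c, then a R c. However, '!=' is not transitive. Counterexample: 4 != 2 and 2 != 4, but 4 = 4 (both equal 4). Transitivity holds for relations like <, <=, =, but not for !=.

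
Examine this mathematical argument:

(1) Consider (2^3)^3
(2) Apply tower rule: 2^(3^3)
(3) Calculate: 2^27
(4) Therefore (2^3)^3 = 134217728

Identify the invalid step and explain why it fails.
Step 2: Apply tower rule: 2^(3^3)

Step 2 incorrectly states that (a^b)^c = a^(b^c). The correct rule is (a^b)^c = a^(b×c). The actual value is (2^3)^3 = 2^9 = 512, not 2^27 = 134217728.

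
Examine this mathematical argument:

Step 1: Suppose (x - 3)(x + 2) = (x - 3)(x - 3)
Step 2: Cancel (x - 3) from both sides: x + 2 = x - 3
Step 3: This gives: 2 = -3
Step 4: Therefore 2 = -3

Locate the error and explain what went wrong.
Step 2: Cancel (x - 3) from both sides: x + 2 = x - 3

Step 2 cancels (x - 3) from both sides. This is only valid if (x - 3) ≠ 0, i.e., x ≠ 3. When x = 3, both sides equal zero regardless of the other factors. The correct approach requires considering x = 3 as a separate case.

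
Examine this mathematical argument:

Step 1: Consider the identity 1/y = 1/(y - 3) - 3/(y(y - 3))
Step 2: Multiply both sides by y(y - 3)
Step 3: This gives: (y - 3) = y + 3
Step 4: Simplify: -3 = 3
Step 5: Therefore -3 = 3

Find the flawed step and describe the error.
Step 3: This gives: (y - 3) = y + 3

Step 3 makes a sign error when clearing denominators. Multiplying -3/(y(y - 3)) by y(y - 3) gives -3, not +3. The correct result is (y - 3) = y - 3, which is trivially true, not (y - 3) = y + 3. (Step 1 is a valid identity: 1/(y - 3) - 3/(y(y - 3)) = (y - 3)/(y(y - 3)) = 1/y.)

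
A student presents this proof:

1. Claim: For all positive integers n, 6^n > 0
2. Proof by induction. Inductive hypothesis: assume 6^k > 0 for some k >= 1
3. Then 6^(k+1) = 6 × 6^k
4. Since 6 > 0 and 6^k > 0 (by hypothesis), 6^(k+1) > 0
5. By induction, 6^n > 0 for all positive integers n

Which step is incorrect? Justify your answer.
Step 5: By induction, 6^n > 0 for all positive integers n

Step 5 concludes the proof by induction, but no base case was ever established. A valid induction proof requires: (1) a base case proving 6^1 > 0, and (2) an inductive step showing IF 6^k > 0 THEN 6^(k+1) > 0. Steps 2-4 correctly establish the inductive step, but without the base case the conclusion in step 5 does not follow.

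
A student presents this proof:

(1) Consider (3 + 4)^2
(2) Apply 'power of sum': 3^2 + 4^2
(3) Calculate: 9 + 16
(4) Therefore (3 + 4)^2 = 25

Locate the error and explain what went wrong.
Step 2: Apply 'power of sum': 3^2 + 4^2

Step 2 incorrectly applies a non-existent rule '(a+b)^n = a^n + b^n'. This is false in general. The correct expansion uses the binomial theorem. The actual value is (3 + 4)^2 = 7^2 = 49, not 25.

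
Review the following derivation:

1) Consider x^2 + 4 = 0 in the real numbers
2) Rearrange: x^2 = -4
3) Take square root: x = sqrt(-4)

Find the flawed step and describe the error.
Step 3: Take square root: x = sqrt(-4)

Step 3 takes the square root of -4, which is negative. In the real number system, the square root of a negative number is undefined. The equation x^2 + 4 = 0 has no real solutions. Square roots of negative numbers only exist in the complex numbers.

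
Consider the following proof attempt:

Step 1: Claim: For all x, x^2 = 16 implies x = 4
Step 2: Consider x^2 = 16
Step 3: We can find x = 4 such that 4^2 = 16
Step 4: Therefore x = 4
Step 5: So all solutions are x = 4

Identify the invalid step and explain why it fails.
Step 4: Therefore x = 4

Step 4 incorrectly concludes that x = 4 is the only solution. The proof shows that x = 4 is A solution (existence), but does not show it is the ONLY solution (uniqueness). In fact, x = -4 is also a solution since (-4)^2 = 16. Finding one solution doesn't prove there are no others.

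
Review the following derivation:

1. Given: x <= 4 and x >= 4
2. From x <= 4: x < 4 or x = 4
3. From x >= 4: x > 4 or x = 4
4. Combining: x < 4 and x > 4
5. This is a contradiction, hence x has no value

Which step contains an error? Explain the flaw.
Step 4: Combining: x < 4 and x > 4

Step 4 incorrectly combines the conditions. From x <= 4 and x >= 4, the intersection is x = 4. The error treats the 'or' cases as 'and' requirements. The correct conclusion is that x = 4 is the unique solution, not that no solution exists.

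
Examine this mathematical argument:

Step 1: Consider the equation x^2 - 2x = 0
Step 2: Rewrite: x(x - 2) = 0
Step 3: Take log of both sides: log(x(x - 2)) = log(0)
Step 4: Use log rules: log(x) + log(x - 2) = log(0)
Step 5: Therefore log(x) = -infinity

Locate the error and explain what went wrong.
Step 3: Take log of both sides: log(x(x - 2)) = log(0)

Step 3 takes the logarithm of both sides, resulting in log(0) on the right side. The logarithm is only defined for positive numbers; log(0) is undefined (approaches negative infinity). This operation is invalid.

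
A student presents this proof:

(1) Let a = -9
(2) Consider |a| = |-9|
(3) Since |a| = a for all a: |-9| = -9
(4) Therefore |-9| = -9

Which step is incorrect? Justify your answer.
Step 3: Since |a| = a for all a: |-9| = -9

Step 3 incorrectly states that |a| = a for all a. The correct definition is |a| = a when a >= 0, and |a| = -a when a < 0. Since -9 < 0, we have |-9| = -(-9) = 9, not -9.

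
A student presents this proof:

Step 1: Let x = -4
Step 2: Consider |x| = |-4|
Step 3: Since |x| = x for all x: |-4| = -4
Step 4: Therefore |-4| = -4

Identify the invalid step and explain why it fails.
Step 3: Since |x| = x for all x: |-4| = -4

Step 3 incorrectly states that |x| = x for all x. The correct definition is |x| = x when x >= 0, and |x| = -x when x < 0. Since -4 < 0, we have |-4| = -(-4) = 4, not -4.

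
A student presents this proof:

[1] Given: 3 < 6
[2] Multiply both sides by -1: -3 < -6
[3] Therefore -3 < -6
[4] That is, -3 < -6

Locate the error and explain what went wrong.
Step 2: Multiply both sides by -1: -3 < -6

Step 2 multiplies both sides by -1 but fails to reverse the inequality sign. When multiplying (or dividing) an inequality by a negative number, the direction must be reversed. Since 3 < 6, we should get -3 > -6, i.e., -3 > -6.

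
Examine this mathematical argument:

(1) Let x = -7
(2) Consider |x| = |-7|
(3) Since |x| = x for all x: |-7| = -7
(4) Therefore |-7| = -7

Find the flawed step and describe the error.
Step 3: Since |x| = x for all x: |-7| = -7

Step 3 incorrectly states that |x| = x for all x. The correct definition is |x| = x when x >= 0, and |x| = -x when x < 0. Since -7 < 0, we have |-7| = -(-7) = 7, not -7.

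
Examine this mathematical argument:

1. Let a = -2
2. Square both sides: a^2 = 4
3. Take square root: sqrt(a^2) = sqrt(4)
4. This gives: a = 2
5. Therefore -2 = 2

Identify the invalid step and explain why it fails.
Step 4: This gives: a = 2

Step 4 incorrectly states that sqrt(a^2) = a. The correct identity is sqrt(a^2) = |a|. Since a = -2 < 0, we have sqrt(a^2) = |-2| = 2, not a = -2.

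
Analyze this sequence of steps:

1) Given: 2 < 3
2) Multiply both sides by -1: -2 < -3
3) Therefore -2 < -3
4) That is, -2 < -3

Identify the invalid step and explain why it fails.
Step 2: Multiply both sides by -1: -2 < -3

Step 2 multiplies both sides by -1 but fails to reverse the inequality sign. When multiplying (or dividing) an inequality by a negative number, the direction must be reversed. Since 2 < 3, we should get -2 > -3, i.e., -2 > -3.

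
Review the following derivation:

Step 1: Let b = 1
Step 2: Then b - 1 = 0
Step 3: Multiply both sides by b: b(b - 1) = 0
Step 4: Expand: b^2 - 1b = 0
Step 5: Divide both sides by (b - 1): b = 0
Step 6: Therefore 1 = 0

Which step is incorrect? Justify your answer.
Step 5: Divide both sides by (b - 1): b = 0

Step 5 divides both sides by (b - 1). However, since b = 1, we have (b - 1) = 0. Division by zero is undefined, making this step invalid.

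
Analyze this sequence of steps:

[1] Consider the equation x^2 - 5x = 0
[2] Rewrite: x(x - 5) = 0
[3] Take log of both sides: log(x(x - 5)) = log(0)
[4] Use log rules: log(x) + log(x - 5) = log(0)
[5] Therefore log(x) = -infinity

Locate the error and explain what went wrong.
Step 3: Take log of both sides: log(x(x - 5)) = log(0)

Step 3 takes the logarithm of both sides, resulting in log(0) on the right side. The logarithm is only defined for positive numbers; log(0) is undefined (approaches negative infinity). This operation is invalid.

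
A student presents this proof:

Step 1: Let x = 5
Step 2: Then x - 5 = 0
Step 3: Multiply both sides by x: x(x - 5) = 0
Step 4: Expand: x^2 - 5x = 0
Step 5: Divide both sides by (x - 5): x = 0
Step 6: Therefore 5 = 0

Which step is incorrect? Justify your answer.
Step 5: Divide both sides by (x - 5): x = 0

Step 5 divides both sides by (x - 5). However, since x = 5, we have (x - 5) = 0. Division by zero is undefined, making this step invalid.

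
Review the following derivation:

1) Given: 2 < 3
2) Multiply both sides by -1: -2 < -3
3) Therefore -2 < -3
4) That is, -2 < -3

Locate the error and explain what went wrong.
Step 2: Multiply both sides by -1: -2 < -3

Step 2 multiplies both sides by -1 but fails to reverse the inequality sign. When multiplying (or dividing) an inequality by a negative number, the direction must be reversed. Since 2 < 3, we should get -2 > -3, i.e., -2 > -3.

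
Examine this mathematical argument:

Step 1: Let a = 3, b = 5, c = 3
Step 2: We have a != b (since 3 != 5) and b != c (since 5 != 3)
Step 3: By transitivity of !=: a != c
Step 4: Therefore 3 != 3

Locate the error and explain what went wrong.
Step 3: By transitivity of !=: a != c

Step 3 incorrectly applies transitivity to the '!=' relation. Transitivity states: if a R b and b R c, then a R c. However, '!=' is not transitive. Counterexample: 3 != 5 and 5 != 3, but 3 = 3 (both equal 3). Transitivity holds for relations like <, <=, =, but not for !=.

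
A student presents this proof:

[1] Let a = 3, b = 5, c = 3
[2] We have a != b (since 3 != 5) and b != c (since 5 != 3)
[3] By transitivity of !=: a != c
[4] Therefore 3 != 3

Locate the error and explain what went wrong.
Step 3: By transitivity of !=: a != c

Step 3 incorrectly applies transitivity to the '!=' relation. Transitivity states: if a R b and b R c, then a R c. However, '!=' is not transitive. Counterexample: 3 != 5 and 5 != 3, but 3 = 3 (both equal 3). Transitivity holds for relations like <, <=, =, but not for !=.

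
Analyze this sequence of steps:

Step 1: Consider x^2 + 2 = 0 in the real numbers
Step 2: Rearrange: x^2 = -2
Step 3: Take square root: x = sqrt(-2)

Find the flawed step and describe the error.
Step 3: Take square root: x = sqrt(-2)

Step 3 takes the square root of -2, which is negative. In the real number system, the square root of a negative number is undefined. The equation x^2 + 2 = 0 has no real solutions. Square roots of negative numbers only exist in the complex numbers.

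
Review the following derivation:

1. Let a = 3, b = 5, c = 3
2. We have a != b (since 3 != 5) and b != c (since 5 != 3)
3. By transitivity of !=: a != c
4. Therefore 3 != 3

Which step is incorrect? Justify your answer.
Step 3: By transitivity of !=: a != c

Step 3 incorrectly applies transitivity to the '!=' relation. Transitivity states: if a R b and b R c, then a R c. However, '!=' is not transitive. Counterexample: 3 != 5 and 5 != 3, but 3 = 3 (both equal 3). Transitivity holds for relations like <, <=, =, but not for !=.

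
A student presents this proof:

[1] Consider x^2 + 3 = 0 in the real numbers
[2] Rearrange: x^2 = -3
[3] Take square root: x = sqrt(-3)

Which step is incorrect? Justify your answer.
Step 3: Take square root: x = sqrt(-3)

Step 3 takes the square root of -3, which is negative. In the real number system, the square root of a negative number is undefined. The equation x^2 + 3 = 0 has no real solutions. Square roots of negative numbers only exist in the complex numbers.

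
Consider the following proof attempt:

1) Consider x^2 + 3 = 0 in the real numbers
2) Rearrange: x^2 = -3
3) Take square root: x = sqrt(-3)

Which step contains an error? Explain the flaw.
Step 3: Take square root: x = sqrt(-3)

Step 3 takes the square root of -3, which is negative. In the real number system, the square root of a negative number is undefined. The equation x^2 + 3 = 0 has no real solutions. Square roots of negative numbers only exist in the complex numbers.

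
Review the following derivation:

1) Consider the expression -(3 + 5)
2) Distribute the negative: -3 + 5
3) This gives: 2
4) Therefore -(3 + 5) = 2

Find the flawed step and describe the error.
Step 2: Distribute the negative: -3 + 5

Step 2 incorrectly distributes the negative sign. The correct distribution is -(3 + 5) = -3 - 5 = -8. The negative must be applied to both terms, not just the first. The error treats -(3 + 5) as -3 + 5, which equals 2 instead of -8.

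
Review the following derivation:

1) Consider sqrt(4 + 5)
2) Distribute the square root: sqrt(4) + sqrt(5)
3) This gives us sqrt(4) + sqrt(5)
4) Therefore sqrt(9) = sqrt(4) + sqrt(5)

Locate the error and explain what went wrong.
Step 2: Distribute the square root: sqrt(4) + sqrt(5)

Step 2 incorrectly 'distributes' the square root over addition. The square root function does not distribute: sqrt(a + b) ≠ sqrt(a) + sqrt(b). In fact, sqrt(4 + 5) = sqrt(9) ≈ 3.0000, while sqrt(4) + sqrt(5) ≈ 4.2361.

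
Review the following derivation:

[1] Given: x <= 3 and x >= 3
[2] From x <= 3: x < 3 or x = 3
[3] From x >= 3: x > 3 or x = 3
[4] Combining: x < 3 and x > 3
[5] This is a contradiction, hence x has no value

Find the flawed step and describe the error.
Step 4: Combining: x < 3 and x > 3

Step 4 incorrectly combines the conditions. From x <= 3 and x >= 3, the intersection is x = 3. The error treats the 'or' cases as 'and' requirements. The correct conclusion is that x = 3 is the unique solution, not that no solution exists.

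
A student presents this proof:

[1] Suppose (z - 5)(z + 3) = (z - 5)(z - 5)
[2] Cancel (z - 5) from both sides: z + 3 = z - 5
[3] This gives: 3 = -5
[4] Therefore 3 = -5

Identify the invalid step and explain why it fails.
Step 2: Cancel (z - 5) from both sides: z + 3 = z - 5

Step 2 cancels (z - 5) from both sides. This is only valid if (z - 5) ≠ 0, i.e., z ≠ 5. When z = 5, both sides equal zero regardless of the other factors. The correct approach requires considering z = 5 as a separate case.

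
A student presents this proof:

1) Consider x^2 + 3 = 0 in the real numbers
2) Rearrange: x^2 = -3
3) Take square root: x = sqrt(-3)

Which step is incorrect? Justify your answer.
Step 3: Take square root: x = sqrt(-3)

Step 3 takes the square root of -3, which is negative. In the real number system, the square root of a negative number is undefined. The equation x^2 + 3 = 0 has no real solutions. Square roots of negative numbers only exist in the complex numbers.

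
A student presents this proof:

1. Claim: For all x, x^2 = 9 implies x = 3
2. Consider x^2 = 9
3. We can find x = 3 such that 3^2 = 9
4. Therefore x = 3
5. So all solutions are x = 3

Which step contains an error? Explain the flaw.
Step 4: Therefore x = 3

Step 4 incorrectly concludes that x = 3 is the only solution. The proof shows that x = 3 is A solution (existence), but does not show it is the ONLY solution (uniqueness). In fact, x = -3 is also a solution since (-3)^2 = 9. Finding one solution doesn't prove there are no others.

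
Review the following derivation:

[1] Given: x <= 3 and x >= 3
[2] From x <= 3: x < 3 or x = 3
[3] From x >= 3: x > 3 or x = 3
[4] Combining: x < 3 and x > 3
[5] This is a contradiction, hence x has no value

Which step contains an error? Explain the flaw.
Step 4: Combining: x < 3 and x > 3

Step 4 incorrectly combines the conditions. From x <= 3 and x >= 3, the intersection is x = 3. The error treats the 'or' cases as 'and' requirements. The correct conclusion is that x = 3 is the unique solution, not that no solution exists.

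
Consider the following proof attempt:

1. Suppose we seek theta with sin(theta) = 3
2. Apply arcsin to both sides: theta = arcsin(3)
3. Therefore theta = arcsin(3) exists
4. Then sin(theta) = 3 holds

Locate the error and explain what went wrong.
Step 2: Apply arcsin to both sides: theta = arcsin(3)

Step 2 applies arcsin to 3. However, arcsin(x) is only defined for x in [-1, 1] because sin(theta) can only produce values in that range. Since |3| > 1, arcsin(3) is undefined. There is no angle whose sine equals 3.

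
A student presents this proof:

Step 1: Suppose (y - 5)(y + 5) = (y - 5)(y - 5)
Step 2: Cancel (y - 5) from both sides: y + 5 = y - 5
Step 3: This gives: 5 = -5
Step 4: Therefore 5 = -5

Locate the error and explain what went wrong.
Step 2: Cancel (y - 5) from both sides: y + 5 = y - 5

Step 2 cancels (y - 5) from both sides. This is only valid if (y - 5) ≠ 0, i.e., y ≠ 5. When y = 5, both sides equal zero regardless of the other factors. The correct approach requires considering y = 5 as a separate case.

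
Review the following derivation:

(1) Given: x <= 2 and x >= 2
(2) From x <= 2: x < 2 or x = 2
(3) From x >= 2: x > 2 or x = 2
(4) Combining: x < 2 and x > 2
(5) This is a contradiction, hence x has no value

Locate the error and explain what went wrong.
Step 4: Combining: x < 2 and x > 2

Step 4 incorrectly combines the conditions. From x <= 2 and x >= 2, the intersection is x = 2. The error treats the 'or' cases as 'and' requirements. The correct conclusion is that x = 2 is the unique solution, not that no solution exists.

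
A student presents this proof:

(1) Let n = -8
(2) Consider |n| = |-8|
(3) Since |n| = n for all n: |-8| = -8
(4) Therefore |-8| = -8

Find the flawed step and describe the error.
Step 3: Since |n| = n for all n: |-8| = -8

Step 3 incorrectly states that |n| = n for all n. The correct definition is |n| = n when n >= 0, and |n| = -n when n < 0. Since -8 < 0, we have |-8| = -(-8) = 8, not -8.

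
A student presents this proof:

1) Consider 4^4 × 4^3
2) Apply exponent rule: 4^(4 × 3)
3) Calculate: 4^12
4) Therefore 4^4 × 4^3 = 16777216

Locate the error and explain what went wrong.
Step 2: Apply exponent rule: 4^(4 × 3)

Step 2 incorrectly states that a^b × a^c = a^(b×c). The correct rule is a^b × a^c = a^(b+c). The actual value is 4^4 × 4^3 = 4^7 = 16384, not 4^12 = 16777216.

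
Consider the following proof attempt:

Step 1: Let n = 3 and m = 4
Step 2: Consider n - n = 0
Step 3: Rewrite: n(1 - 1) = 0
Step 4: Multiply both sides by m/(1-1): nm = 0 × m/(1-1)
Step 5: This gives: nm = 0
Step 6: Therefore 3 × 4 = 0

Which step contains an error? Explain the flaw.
Step 4: Multiply both sides by m/(1-1): nm = 0 × m/(1-1)

Step 4 multiplies both sides by m/(1-1). However, 1-1 = 0, so this is multiplication by m/0, which is undefined. We cannot multiply by an undefined expression.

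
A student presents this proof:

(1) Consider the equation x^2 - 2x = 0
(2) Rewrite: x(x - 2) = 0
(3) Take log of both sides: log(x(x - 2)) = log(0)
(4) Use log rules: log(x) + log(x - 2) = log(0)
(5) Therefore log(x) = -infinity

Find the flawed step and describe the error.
Step 3: Take log of both sides: log(x(x - 2)) = log(0)

Step 3 takes the logarithm of both sides, resulting in log(0) on the right side. The logarithm is only defined for positive numbers; log(0) is undefined (approaches negative infinity). This operation is invalid.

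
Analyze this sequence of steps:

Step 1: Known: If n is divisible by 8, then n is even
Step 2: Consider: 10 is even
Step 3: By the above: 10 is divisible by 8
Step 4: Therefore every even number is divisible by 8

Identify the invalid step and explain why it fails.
Step 3: By the above: 10 is divisible by 8

Step 3 commits the fallacy of affirming the consequent. The known fact 'divisible by 8 → even' does NOT imply 'even → divisible by 8'. That would be the converse, which is false. For example, 10 is even but 10 ÷ 8 = 1.25, which is not an integer.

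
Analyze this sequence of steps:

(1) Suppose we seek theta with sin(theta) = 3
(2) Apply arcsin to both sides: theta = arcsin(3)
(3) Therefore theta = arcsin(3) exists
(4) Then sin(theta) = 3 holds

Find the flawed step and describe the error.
Step 2: Apply arcsin to both sides: theta = arcsin(3)

Step 2 applies arcsin to 3. However, arcsin(x) is only defined for x in [-1, 1] because sin(theta) can only produce values in that range. Since |3| > 1, arcsin(3) is undefined. There is no angle whose sine equals 3.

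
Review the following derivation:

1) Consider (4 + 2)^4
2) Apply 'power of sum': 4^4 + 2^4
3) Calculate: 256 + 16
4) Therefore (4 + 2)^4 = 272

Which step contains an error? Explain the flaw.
Step 2: Apply 'power of sum': 4^4 + 2^4

Step 2 incorrectly applies a non-existent rule '(a+b)^n = a^n + b^n'. This is false in general. The correct expansion uses the binomial theorem. The actual value is (4 + 2)^4 = 6^4 = 1296, not 272.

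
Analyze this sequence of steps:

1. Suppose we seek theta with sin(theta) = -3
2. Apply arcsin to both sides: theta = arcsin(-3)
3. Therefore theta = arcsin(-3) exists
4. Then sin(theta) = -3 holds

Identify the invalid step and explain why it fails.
Step 2: Apply arcsin to both sides: theta = arcsin(-3)

Step 2 applies arcsin to -3. However, arcsin(x) is only defined for x in [-1, 1] because sin(theta) can only produce values in that range. Since |-3| > 1, arcsin(-3) is undefined. There is no angle whose sine equals -3.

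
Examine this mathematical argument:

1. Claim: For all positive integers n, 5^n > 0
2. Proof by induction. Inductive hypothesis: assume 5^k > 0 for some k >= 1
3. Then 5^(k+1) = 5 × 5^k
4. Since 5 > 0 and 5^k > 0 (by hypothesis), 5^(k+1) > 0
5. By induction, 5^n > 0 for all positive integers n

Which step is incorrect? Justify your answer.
Step 5: By induction, 5^n > 0 for all positive integers n

Step 5 concludes the proof by induction, but no base case was ever established. A valid induction proof requires: (1) a base case proving 5^1 > 0, and (2) an inductive step showing IF 5^k > 0 THEN 5^(k+1) > 0. Steps 2-4 correctly establish the inductive step, but without the base case the conclusion in step 5 does not follow.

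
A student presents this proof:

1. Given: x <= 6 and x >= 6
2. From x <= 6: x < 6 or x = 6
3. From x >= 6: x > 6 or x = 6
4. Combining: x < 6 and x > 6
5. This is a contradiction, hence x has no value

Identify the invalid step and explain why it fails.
Step 4: Combining: x < 6 and x > 6

Step 4 incorrectly combines the conditions. From x <= 6 and x >= 6, the intersection is x = 6. The error treats the 'or' cases as 'and' requirements. The correct conclusion is that x = 6 is the unique solution, not that no solution exists.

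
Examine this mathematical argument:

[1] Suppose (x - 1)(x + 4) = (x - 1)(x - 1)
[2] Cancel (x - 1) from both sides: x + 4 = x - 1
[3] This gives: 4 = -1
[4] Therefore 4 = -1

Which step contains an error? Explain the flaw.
Step 2: Cancel (x - 1) from both sides: x + 4 = x - 1

Step 2 cancels (x - 1) from both sides. This is only valid if (x - 1) ≠ 0, i.e., x ≠ 1. When x = 1, both sides equal zero regardless of the other factors. The correct approach requires considering x = 1 as a separate case.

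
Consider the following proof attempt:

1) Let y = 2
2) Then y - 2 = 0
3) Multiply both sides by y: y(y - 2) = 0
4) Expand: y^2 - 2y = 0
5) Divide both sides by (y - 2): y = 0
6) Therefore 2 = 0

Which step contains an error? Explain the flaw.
Step 5: Divide both sides by (y - 2): y = 0

Step 5 divides both sides by (y - 2). However, since y = 2, we have (y - 2) = 0. Division by zero is undefined, making this step invalid.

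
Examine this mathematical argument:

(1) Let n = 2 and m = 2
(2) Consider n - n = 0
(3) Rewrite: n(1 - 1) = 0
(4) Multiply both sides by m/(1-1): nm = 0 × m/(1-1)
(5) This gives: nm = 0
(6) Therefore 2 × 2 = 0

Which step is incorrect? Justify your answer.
Step 4: Multiply both sides by m/(1-1): nm = 0 × m/(1-1)

Step 4 multiplies both sides by m/(1-1). However, 1-1 = 0, so this is multiplication by m/0, which is undefined. We cannot multiply by an undefined expression.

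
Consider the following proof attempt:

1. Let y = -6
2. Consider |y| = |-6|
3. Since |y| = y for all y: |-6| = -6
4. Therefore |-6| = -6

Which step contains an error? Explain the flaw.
Step 3: Since |y| = y for all y: |-6| = -6

Step 3 incorrectly states that |y| = y for all y. The correct definition is |y| = y when y >= 0, and |y| = -y when y < 0. Since -6 < 0, we have |-6| = -(-6) = 6, not -6.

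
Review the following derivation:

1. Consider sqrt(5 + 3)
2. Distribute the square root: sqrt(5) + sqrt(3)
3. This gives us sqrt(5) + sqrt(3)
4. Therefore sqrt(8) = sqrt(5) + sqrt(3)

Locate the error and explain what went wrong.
Step 2: Distribute the square root: sqrt(5) + sqrt(3)

Step 2 incorrectly 'distributes' the square root over addition. The square root function does not distribute: sqrt(a + b) ≠ sqrt(a) + sqrt(b). In fact, sqrt(5 + 3) = sqrt(8) ≈ 2.8284, while sqrt(5) + sqrt(3) ≈ 3.9681.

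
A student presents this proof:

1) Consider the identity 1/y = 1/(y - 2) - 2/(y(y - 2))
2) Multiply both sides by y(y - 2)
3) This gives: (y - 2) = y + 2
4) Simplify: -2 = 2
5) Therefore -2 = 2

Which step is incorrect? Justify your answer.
Step 3: This gives: (y - 2) = y + 2

Step 3 makes a sign error when clearing denominators. Multiplying -2/(y(y - 2)) by y(y - 2) gives -2, not +2. The correct result is (y - 2) = y - 2, which is trivially true, not (y - 2) = y + 2. (Step 1 is a valid identity: 1/(y - 2) - 2/(y(y - 2)) = (y - 2)/(y(y - 2)) = 1/y.)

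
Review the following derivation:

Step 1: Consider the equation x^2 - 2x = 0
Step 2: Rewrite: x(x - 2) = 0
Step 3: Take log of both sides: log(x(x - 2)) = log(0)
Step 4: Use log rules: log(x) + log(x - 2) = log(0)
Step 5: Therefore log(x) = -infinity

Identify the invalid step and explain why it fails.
Step 3: Take log of both sides: log(x(x - 2)) = log(0)

Step 3 takes the logarithm of both sides, resulting in log(0) on the right side. The logarithm is only defined for positive numbers; log(0) is undefined (approaches negative infinity). This operation is invalid.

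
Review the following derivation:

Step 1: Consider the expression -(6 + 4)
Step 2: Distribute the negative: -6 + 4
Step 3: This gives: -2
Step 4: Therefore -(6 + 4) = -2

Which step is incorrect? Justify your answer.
Step 2: Distribute the negative: -6 + 4

Step 2 incorrectly distributes the negative sign. The correct distribution is -(6 + 4) = -6 - 4 = -10. The negative must be applied to both terms, not just the first. The error treats -(6 + 4) as -6 + 4, which equals -2 instead of -10.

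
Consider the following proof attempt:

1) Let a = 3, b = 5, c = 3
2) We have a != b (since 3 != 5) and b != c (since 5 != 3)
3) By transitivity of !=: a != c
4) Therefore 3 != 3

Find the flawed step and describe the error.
Step 3: By transitivity of !=: a != c

Step 3 incorrectly applies transitivity to the '!=' relation. Transitivity states: if a R b and b R c, then a R c. However, '!=' is not transitive. Counterexample: 3 != 5 and 5 != 3, but 3 = 3 (both equal 3). Transitivity holds for relations like <, <=, =, but not for !=.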